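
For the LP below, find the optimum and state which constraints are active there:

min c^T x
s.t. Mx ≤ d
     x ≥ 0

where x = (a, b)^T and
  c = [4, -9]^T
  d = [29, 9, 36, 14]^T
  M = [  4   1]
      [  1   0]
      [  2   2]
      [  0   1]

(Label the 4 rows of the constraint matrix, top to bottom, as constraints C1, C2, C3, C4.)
Optimal: a = 0, b = 14
Slack at optimum:
  C1: slack = 15
  C2: slack = 9
  C3: slack = 8
  C4: slack = 0 (binding)
  a ≥ 0: a = 0 (binding)
  b ≥ 0: b = 14
Binding constraints: C4, a ≥ 0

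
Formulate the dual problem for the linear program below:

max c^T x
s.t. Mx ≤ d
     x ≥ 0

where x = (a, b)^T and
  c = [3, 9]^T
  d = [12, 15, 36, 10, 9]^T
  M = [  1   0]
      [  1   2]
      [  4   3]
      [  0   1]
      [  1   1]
Minimize: z = 12y1 + 15y2 + 36y3 + 10y4 + 9y5

Subject to:
  C1: -y1 - y2 - 4y3 - y5 ≤ -3
  C2: -2y2 - 3y3 - y4 - y5 ≤ -9
  y1, y2, y3, y4, y5 ≥ 0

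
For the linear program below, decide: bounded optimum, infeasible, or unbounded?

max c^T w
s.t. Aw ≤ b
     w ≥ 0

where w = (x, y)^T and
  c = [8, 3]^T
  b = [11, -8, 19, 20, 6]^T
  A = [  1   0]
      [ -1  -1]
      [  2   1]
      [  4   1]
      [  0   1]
The point (3.5, 6) satisfies every constraint, so the LP is feasible; the constraints give x ≤ 11 and y ≤ 6, which with x, y ≥ 0 keep the feasible region inside a bounded box. A feasible, bounded LP attains a finite optimum at a vertex.

Evaluating z = 8x + 3y at each vertex:
  (4, 4): z = 44
  (3.5, 6): z = 46
  (2, 6): z = 34

Feasible with finite optimum z* = 46 at (3.5, 6).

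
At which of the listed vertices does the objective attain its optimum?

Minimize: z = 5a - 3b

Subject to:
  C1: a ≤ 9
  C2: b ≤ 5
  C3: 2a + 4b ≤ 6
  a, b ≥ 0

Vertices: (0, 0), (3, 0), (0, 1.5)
(0, 1.5) with z = -4.5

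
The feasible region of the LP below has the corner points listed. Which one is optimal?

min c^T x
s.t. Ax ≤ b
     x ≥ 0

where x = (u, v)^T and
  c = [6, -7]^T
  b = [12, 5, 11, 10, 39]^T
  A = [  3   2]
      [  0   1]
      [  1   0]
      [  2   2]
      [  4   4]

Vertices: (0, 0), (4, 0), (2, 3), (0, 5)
Evaluating z = 6u - 7v at each vertex:
  (0, 0): z = 0
  (4, 0): z = 24
  (2, 3): z = -9
  (0, 5): z = -35

The smallest value is z = -35, attained at (0, 5).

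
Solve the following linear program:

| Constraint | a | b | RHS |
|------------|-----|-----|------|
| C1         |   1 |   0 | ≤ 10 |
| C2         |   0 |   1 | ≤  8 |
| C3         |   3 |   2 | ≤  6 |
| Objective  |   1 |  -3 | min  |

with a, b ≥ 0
a = 0, b = 3, z = -9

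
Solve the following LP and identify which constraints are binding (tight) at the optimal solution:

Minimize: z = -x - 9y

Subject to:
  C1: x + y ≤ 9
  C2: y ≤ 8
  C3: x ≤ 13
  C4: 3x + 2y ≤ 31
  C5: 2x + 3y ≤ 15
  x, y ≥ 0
Optimal: x = 0, y = 5
Slack at optimum:
  C1: slack = 4
  C2: slack = 3
  C3: slack = 13
  C4: slack = 21
  C5: slack = 0 (binding)
  x ≥ 0: x = 0 (binding)
  y ≥ 0: y = 5
Binding constraints: C5, x ≥ 0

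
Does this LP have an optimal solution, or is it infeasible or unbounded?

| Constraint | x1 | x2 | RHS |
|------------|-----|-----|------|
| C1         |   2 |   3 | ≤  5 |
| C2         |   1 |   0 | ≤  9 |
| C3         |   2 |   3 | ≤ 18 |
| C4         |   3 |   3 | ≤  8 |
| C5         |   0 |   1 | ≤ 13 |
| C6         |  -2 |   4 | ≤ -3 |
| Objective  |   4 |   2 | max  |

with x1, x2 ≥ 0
The point (2.5, 0) satisfies every constraint, so the LP is feasible; the constraints give x1 ≤ 9 and x2 ≤ 13, which with x1, x2 ≥ 0 keep the feasible region inside a bounded box. A feasible, bounded LP attains a finite optimum at a vertex.

Feasible with finite optimum z* = 10 at (2.5, 0).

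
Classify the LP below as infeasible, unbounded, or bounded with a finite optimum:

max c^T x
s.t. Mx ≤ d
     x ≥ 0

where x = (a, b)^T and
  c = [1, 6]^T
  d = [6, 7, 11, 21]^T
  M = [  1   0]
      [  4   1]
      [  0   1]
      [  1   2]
The point (0, 7) satisfies every constraint, so the LP is feasible; the constraints give a ≤ 6 and b ≤ 11, which with a, b ≥ 0 keep the feasible region inside a bounded box. A feasible, bounded LP attains a finite optimum at a vertex.

The LP has an optimal solution: (0, 7) with z = 42.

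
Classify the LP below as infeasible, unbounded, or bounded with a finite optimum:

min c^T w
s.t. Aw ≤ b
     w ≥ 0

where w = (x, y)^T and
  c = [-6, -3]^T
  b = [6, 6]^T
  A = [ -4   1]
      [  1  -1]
Feasible point: (0, 0) satisfies every constraint, so the LP is feasible.
Direction d = (1, 1): for each constraint row a, a·d ≤ 0 —
  (-4)(1) + (1)(1) = -3 ≤ 0
  (1)(1) + (-1)(1) = 0 ≤ 0
and d ≥ 0, so (0, 0) + t·d stays feasible for every t ≥ 0. Along this ray z = -6x - 3y changes by -9 per unit t, so z → −∞.

Unbounded: there is a feasible ray along which z → −∞.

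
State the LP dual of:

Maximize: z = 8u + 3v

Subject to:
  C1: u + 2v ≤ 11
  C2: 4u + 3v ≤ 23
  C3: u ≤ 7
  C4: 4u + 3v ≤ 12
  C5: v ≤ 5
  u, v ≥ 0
Minimize: z = 11y1 + 23y2 + 7y3 + 12y4 + 5y5

Subject to:
  C1: -y1 - 4y2 - y3 - 4y4 ≤ -8
  C2: -2y1 - 3y2 - 3y4 - y5 ≤ -3
  y1, y2, y3, y4, y5 ≥ 0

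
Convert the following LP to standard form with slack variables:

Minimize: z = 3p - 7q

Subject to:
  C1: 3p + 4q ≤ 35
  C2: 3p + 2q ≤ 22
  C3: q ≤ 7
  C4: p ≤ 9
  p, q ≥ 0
min z = 3p - 7q

s.t.
  3p + 4q + s1 = 35
  3p + 2q + s2 = 22
  q + s3 = 7
  p + s4 = 9
  p, q, s1, s2, s3, s4 ≥ 0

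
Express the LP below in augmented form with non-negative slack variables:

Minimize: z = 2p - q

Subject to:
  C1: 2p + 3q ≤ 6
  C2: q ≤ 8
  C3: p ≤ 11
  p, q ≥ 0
min z = 2p - q

s.t.
  2p + 3q + s1 = 6
  q + s2 = 8
  p + s3 = 11
  p, q, s1, s2, s3 ≥ 0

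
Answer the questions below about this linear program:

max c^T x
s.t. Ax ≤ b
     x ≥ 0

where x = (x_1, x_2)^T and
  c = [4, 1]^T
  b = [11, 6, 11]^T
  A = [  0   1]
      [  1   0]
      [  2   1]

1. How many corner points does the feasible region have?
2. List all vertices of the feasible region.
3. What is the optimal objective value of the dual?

1. 3
2. (0, 0), (5.5, 0), (0, 11)
3. 22 (by strong duality, equal to the primal optimum)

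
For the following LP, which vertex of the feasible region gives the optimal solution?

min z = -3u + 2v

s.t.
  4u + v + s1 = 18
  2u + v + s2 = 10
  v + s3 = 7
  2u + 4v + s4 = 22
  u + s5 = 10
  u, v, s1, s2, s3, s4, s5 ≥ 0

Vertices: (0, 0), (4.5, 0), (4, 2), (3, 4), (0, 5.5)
Evaluating z = -3u + 2v at each vertex:
  (0, 0): z = 0
  (4.5, 0): z = -13.5
  (4, 2): z = -8
  (3, 4): z = -1
  (0, 5.5): z = 11

The smallest value is z = -13.5, attained at (4.5, 0).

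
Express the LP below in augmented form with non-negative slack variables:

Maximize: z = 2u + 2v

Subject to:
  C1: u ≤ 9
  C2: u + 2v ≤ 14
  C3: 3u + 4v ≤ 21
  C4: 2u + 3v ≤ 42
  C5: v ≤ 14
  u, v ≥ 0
max z = 2u + 2v

s.t.
  u + s1 = 9
  u + 2v + s2 = 14
  3u + 4v + s3 = 21
  2u + 3v + s4 = 42
  v + s5 = 14
  u, v, s1, s2, s3, s4, s5 ≥ 0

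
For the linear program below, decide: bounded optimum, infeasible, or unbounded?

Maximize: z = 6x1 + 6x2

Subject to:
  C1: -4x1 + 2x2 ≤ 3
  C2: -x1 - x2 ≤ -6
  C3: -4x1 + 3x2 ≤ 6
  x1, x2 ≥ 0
Feasible point: (2, 4) satisfies every constraint, so the LP is feasible.
Direction d = (1, 0): for each constraint row a, a·d ≤ 0 —
  (-4)(1) + (2)(0) = -4 ≤ 0
  (-1)(1) + (-1)(0) = -1 ≤ 0
  (-4)(1) + (3)(0) = -4 ≤ 0
and d ≥ 0, so (2, 4) + t·d stays feasible for every t ≥ 0. Along this ray z = 6x1 + 6x2 changes by 6 per unit t, so z → +∞.

Unbounded: there is a feasible ray along which z → +∞.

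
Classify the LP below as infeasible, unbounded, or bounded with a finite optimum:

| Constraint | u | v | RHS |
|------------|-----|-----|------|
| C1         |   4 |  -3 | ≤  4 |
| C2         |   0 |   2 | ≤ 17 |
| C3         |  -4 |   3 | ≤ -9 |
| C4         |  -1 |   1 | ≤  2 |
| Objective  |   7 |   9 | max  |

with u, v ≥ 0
C1 requires 4u - 3v ≤ 4, while C3 (-4u + 3v ≤ -9) is equivalent to 4u - 3v ≥ 9. Together they would need 9 ≤ 4u - 3v ≤ 4, which is impossible since 9 > 4. No point satisfies all constraints.

The feasible region is empty; the LP is infeasible.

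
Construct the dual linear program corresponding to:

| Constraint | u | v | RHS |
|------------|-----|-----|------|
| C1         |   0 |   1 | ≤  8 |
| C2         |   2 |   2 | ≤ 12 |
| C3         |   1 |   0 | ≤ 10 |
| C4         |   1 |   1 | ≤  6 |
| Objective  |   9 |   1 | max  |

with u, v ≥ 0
Minimize: z = 8y1 + 12y2 + 10y3 + 6y4

Subject to:
  C1: -2y2 - y3 - y4 ≤ -9
  C2: -y1 - 2y2 - y4 ≤ -1
  y1, y2, y3, y4 ≥ 0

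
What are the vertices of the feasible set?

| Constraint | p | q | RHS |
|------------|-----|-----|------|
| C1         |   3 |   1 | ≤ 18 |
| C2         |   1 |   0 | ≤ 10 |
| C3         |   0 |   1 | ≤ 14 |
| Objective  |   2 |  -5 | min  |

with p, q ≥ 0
Each vertex is the intersection of two constraint boundaries that also satisfies all remaining constraints:
  p = 0 and q = 0 → (0, 0)
  3p + q = 18 and q = 0 → (6, 0)
  3p + q = 18 and q = 14 → (1.333, 14)
  q = 14 and p = 0 → (0, 14)

Vertices: (0, 0), (6, 0), (1.333, 14), (0, 14)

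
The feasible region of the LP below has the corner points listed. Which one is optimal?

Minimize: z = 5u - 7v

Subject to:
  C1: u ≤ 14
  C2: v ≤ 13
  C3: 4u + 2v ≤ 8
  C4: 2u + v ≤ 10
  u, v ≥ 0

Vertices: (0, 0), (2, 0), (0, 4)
Evaluating z = 5u - 7v at each vertex:
  (0, 0): z = 0
  (2, 0): z = 10
  (0, 4): z = -28

The smallest value is z = -28, attained at (0, 4).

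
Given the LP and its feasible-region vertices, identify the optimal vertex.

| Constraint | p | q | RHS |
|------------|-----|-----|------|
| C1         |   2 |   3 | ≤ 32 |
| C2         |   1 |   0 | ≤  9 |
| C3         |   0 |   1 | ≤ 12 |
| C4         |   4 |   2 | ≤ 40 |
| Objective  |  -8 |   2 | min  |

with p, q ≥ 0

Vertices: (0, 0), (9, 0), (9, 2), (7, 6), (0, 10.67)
(9, 0) with z = -72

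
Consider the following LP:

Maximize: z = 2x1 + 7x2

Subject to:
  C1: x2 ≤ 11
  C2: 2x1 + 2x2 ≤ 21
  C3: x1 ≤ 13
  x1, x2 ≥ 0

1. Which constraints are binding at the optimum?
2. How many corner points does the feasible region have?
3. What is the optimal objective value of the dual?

1. C2, x1 ≥ 0
2. 3
3. 73.5 (by strong duality, equal to the primal optimum)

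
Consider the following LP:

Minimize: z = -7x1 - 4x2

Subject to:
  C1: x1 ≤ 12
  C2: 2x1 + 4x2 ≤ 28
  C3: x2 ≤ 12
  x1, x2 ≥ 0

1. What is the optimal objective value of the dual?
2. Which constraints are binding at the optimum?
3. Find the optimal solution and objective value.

1. -88 (by strong duality, equal to the primal optimum)
2. C1, C2
3. x1 = 12, x2 = 1, z = -88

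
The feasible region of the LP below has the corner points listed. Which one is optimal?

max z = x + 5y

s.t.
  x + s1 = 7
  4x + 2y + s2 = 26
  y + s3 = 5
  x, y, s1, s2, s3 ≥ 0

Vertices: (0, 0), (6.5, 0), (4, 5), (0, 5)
Evaluating z = x + 5y at each vertex:
  (0, 0): z = 0
  (6.5, 0): z = 6.5
  (4, 5): z = 29
  (0, 5): z = 25

The largest value is z = 29, attained at (4, 5).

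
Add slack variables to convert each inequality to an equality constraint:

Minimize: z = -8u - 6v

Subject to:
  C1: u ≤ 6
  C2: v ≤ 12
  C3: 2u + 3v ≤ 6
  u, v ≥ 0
min z = -8u - 6v

s.t.
  u + s1 = 6
  v + s2 = 12
  2u + 3v + s3 = 6
  u, v, s1, s2, s3 ≥ 0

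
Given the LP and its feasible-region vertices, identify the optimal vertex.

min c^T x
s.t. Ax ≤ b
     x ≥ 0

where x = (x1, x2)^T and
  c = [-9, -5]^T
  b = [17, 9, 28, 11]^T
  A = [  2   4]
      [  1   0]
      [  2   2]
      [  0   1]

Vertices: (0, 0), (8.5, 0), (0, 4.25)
Evaluating z = -9x1 - 5x2 at each vertex:
  (0, 0): z = 0
  (8.5, 0): z = -76.5
  (0, 4.25): z = -21.25

The smallest value is z = -76.5, attained at (8.5, 0).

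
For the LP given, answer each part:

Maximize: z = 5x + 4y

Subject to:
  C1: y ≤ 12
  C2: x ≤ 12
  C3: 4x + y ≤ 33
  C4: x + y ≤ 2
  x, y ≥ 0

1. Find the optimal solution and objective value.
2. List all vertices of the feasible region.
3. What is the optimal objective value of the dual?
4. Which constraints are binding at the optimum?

1. x = 2, y = 0, z = 10
2. (0, 0), (2, 0), (0, 2)
3. 10 (by strong duality, equal to the primal optimum)
4. C4, y ≥ 0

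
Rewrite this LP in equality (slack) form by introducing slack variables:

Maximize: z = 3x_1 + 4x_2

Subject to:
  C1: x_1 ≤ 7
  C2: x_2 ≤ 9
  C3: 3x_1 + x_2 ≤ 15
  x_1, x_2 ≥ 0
max z = 3x_1 + 4x_2

s.t.
  x_1 + s1 = 7
  x_2 + s2 = 9
  3x_1 + x_2 + s3 = 15
  x_1, x_2, s1, s2, s3 ≥ 0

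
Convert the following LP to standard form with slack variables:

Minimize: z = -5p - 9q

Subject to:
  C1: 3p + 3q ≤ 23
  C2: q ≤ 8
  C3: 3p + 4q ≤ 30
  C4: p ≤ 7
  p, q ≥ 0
min z = -5p - 9q

s.t.
  3p + 3q + s1 = 23
  q + s2 = 8
  3p + 4q + s3 = 30
  p + s4 = 7
  p, q, s1, s2, s3, s4 ≥ 0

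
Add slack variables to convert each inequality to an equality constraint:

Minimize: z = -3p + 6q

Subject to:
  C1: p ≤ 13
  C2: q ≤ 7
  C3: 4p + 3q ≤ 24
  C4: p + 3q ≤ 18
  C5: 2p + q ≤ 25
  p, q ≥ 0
min z = -3p + 6q

s.t.
  p + s1 = 13
  q + s2 = 7
  4p + 3q + s3 = 24
  p + 3q + s4 = 18
  2p + q + s5 = 25
  p, q, s1, s2, s3, s4, s5 ≥ 0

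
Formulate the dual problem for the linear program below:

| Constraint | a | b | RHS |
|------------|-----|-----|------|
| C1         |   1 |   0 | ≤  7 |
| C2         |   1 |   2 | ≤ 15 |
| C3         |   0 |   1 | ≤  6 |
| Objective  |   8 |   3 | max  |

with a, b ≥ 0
Minimize: z = 7y1 + 15y2 + 6y3

Subject to:
  C1: -y1 - y2 ≤ -8
  C2: -2y2 - y3 ≤ -3
  y1, y2, y3 ≥ 0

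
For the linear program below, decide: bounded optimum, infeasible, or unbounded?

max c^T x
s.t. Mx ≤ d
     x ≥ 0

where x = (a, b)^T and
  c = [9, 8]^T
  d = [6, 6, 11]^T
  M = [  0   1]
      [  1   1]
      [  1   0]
The point (6, 0) satisfies every constraint, so the LP is feasible; the constraints give a ≤ 11 and b ≤ 6, which with a, b ≥ 0 keep the feasible region inside a bounded box. A feasible, bounded LP attains a finite optimum at a vertex.

Evaluating z = 9a + 8b at each vertex:
  (0, 0): z = 0
  (6, 0): z = 54
  (0, 6): z = 48

The LP has an optimal solution: (6, 0) with z = 54.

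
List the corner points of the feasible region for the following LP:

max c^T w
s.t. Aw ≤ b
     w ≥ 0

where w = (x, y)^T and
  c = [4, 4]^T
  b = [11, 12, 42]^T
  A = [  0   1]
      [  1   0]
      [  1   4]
Each vertex is the intersection of two constraint boundaries that also satisfies all remaining constraints:
  x = 0 and y = 0 → (0, 0)
  x = 12 and y = 0 → (12, 0)
  x = 12 and x + 4y = 42 → (12, 7.5)
  x + 4y = 42 and x = 0 → (0, 10.5)

Vertices: (0, 0), (12, 0), (12, 7.5), (0, 10.5)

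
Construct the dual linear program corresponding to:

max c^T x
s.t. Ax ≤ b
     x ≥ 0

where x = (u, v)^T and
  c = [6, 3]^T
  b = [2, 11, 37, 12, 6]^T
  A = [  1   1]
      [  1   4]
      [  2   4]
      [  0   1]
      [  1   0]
Minimize: z = 2y1 + 11y2 + 37y3 + 12y4 + 6y5

Subject to:
  C1: -y1 - y2 - 2y3 - y5 ≤ -6
  C2: -y1 - 4y2 - 4y3 - y4 ≤ -3
  y1, y2, y3, y4, y5 ≥ 0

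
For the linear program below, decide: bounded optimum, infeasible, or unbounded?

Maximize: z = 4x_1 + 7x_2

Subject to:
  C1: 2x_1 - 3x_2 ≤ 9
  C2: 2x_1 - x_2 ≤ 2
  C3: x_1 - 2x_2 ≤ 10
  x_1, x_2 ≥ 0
Feasible point: (0, 0) satisfies every constraint, so the LP is feasible.
Direction d = (0, 1): for each constraint row a, a·d ≤ 0 —
  (2)(0) + (-3)(1) = -3 ≤ 0
  (2)(0) + (-1)(1) = -1 ≤ 0
  (1)(0) + (-2)(1) = -2 ≤ 0
and d ≥ 0, so (0, 0) + t·d stays feasible for every t ≥ 0. Along this ray z = 4x_1 + 7x_2 changes by 7 per unit t, so z → +∞.

The LP is unbounded; z can be made arbitrarily large.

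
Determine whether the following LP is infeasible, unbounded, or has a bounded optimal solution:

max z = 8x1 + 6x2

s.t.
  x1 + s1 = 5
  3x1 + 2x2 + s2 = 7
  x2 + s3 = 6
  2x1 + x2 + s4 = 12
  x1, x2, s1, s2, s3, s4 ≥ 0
The point (0, 3.5) satisfies every constraint, so the LP is feasible; the constraints give x1 ≤ 5 and x2 ≤ 6, which with x1, x2 ≥ 0 keep the feasible region inside a bounded box. A feasible, bounded LP attains a finite optimum at a vertex.

Evaluating z = 8x1 + 6x2 at each vertex:
  (0, 0): z = 0
  (2.333, 0): z = 18.67
  (0, 3.5): z = 21

Bounded optimum: z* = 21 at (0, 3.5).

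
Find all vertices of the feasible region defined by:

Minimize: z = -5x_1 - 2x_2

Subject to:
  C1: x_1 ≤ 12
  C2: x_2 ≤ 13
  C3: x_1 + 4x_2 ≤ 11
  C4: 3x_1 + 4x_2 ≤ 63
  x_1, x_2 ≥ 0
Each vertex is the intersection of two constraint boundaries that also satisfies all remaining constraints:
  x_1 = 0 and x_2 = 0 → (0, 0)
  x_1 + 4x_2 = 11 and x_2 = 0 → (11, 0)
  x_1 + 4x_2 = 11 and x_1 = 0 → (0, 2.75)

Vertices: (0, 0), (11, 0), (0, 2.75)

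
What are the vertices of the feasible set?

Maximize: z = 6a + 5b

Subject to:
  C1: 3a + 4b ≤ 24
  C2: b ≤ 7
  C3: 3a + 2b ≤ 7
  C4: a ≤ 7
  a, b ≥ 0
Each vertex is the intersection of two constraint boundaries that also satisfies all remaining constraints:
  a = 0 and b = 0 → (0, 0)
  3a + 2b = 7 and b = 0 → (2.333, 0)
  3a + 2b = 7 and a = 0 → (0, 3.5)

Vertices: (0, 0), (2.333, 0), (0, 3.5)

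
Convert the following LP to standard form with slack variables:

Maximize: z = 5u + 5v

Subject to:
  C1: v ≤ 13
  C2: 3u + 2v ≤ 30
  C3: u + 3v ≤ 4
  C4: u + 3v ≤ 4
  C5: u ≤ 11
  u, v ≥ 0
max z = 5u + 5v

s.t.
  v + s1 = 13
  3u + 2v + s2 = 30
  u + 3v + s3 = 4
  u + 3v + s4 = 4
  u + s5 = 11
  u, v, s1, s2, s3, s4, s5 ≥ 0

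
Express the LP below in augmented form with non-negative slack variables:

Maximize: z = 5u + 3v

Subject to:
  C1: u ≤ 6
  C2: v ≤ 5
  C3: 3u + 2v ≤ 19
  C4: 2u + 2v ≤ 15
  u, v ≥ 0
max z = 5u + 3v

s.t.
  u + s1 = 6
  v + s2 = 5
  3u + 2v + s3 = 19
  2u + 2v + s4 = 15
  u, v, s1, s2, s3, s4 ≥ 0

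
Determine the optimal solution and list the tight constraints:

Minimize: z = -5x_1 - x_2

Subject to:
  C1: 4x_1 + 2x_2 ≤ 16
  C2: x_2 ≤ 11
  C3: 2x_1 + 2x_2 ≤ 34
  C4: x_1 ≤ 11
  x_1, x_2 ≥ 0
Optimal: x_1 = 4, x_2 = 0
Slack at optimum:
  C1: slack = 0 (binding)
  C2: slack = 11
  C3: slack = 26
  C4: slack = 7
  x_1 ≥ 0: x_1 = 4
  x_2 ≥ 0: x_2 = 0 (binding)
Binding constraints: C1, x_2 ≥ 0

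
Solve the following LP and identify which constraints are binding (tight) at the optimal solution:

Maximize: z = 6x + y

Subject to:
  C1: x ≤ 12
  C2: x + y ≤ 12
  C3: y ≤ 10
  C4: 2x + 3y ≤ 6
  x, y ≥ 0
Optimal: x = 3, y = 0
Slack at optimum:
  C1: slack = 9
  C2: slack = 9
  C3: slack = 10
  C4: slack = 0 (binding)
  x ≥ 0: x = 3
  y ≥ 0: y = 0 (binding)
Binding constraints: C4, y ≥ 0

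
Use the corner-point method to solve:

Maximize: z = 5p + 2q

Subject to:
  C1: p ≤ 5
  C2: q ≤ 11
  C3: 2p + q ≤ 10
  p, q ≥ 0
Each vertex is the intersection of two constraint boundaries that also satisfies all remaining constraints:
  p = 0 and q = 0 → (0, 0)
  p = 5 and 2p + q = 10 → (5, 0)
  2p + q = 10 and p = 0 → (0, 10)

Evaluating z = 5p + 2q at each vertex:
  (0, 0): z = 0
  (5, 0): z = 25
  (0, 10): z = 20

The maximum is at (5, 0) with z = 25.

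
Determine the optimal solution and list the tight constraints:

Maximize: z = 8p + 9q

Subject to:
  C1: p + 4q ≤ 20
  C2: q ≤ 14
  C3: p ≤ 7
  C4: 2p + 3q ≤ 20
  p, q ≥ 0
Optimal: p = 7, q = 2
Binding: C3, C4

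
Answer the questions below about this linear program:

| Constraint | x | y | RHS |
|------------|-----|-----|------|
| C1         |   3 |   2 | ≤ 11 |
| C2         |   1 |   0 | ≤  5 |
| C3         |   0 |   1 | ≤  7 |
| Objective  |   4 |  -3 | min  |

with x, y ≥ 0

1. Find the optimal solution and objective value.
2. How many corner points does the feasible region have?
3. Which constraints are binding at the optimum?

1. x = 0, y = 5.5, z = -16.5
2. 3
3. C1, x ≥ 0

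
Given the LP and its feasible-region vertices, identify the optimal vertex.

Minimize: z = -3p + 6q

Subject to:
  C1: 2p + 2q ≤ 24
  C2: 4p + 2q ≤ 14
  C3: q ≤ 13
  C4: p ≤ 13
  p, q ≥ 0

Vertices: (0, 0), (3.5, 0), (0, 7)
(3.5, 0) with z = -10.5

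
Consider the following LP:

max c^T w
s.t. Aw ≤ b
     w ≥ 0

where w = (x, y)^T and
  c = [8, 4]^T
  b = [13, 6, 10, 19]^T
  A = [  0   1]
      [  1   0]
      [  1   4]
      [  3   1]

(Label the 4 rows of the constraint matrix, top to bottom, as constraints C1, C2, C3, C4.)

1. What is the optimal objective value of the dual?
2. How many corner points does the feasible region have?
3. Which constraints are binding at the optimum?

1. 52 (by strong duality, equal to the primal optimum)
2. 4
3. C2, C3, C4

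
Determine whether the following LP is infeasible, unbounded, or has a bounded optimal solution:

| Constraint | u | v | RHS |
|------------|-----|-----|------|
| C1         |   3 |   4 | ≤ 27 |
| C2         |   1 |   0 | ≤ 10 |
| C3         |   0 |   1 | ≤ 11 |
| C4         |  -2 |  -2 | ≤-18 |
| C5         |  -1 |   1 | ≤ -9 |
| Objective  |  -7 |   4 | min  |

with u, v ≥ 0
The point (9, 0) satisfies every constraint, so the LP is feasible; the constraints give u ≤ 10 and v ≤ 11, which with u, v ≥ 0 keep the feasible region inside a bounded box. A feasible, bounded LP attains a finite optimum at a vertex.

Evaluating z = -7u + 4v at each vertex:
  (9, 0): z = -63

Bounded optimum: z* = -63 at (9, 0).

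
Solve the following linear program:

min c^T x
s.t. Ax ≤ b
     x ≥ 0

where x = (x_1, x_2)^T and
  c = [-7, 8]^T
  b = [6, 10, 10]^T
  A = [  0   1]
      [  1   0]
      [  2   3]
Each vertex is the intersection of two constraint boundaries that also satisfies all remaining constraints:
  x_1 = 0 and x_2 = 0 → (0, 0)
  2x_1 + 3x_2 = 10 and x_2 = 0 → (5, 0)
  2x_1 + 3x_2 = 10 and x_1 = 0 → (0, 3.333)

Evaluating z = -7x_1 + 8x_2 at each vertex:
  (0, 0): z = 0
  (5, 0): z = -35
  (0, 3.333): z = 26.67

The minimum is at (5, 0) with z = -35.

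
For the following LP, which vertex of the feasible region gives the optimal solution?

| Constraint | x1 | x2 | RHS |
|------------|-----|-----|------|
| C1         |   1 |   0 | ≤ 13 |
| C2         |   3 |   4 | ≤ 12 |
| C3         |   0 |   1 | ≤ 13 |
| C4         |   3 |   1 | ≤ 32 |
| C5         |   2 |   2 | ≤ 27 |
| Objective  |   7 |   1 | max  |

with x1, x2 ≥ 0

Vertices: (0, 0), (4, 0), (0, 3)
(4, 0) with z = 28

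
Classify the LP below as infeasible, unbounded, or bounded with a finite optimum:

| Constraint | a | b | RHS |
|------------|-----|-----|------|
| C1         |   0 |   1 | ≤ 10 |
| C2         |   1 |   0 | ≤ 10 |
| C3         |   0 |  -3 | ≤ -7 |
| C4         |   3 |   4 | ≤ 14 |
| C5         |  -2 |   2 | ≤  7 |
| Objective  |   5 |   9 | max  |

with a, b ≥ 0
The point (0, 3.5) satisfies every constraint, so the LP is feasible; the constraints give a ≤ 10 and b ≤ 10, which with a, b ≥ 0 keep the feasible region inside a bounded box. A feasible, bounded LP attains a finite optimum at a vertex.

Evaluating z = 5a + 9b at each vertex:
  (0, 2.333): z = 21
  (1.556, 2.333): z = 28.78
  (0, 3.5): z = 31.5

Bounded optimum: z* = 31.5 at (0, 3.5).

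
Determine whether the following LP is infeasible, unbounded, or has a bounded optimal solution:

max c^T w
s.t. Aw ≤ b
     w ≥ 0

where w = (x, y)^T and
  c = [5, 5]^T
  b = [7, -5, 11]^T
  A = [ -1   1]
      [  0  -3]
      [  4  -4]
Feasible point: (0, 2) satisfies every constraint, so the LP is feasible.
Direction d = (1, 1): for each constraint row a, a·d ≤ 0 —
  (-1)(1) + (1)(1) = 0 ≤ 0
  (0)(1) + (-3)(1) = -3 ≤ 0
  (4)(1) + (-4)(1) = 0 ≤ 0
and d ≥ 0, so (0, 2) + t·d stays feasible for every t ≥ 0. Along this ray z = 5x + 5y changes by 10 per unit t, so z → +∞.

Unbounded: there is a feasible ray along which z → +∞.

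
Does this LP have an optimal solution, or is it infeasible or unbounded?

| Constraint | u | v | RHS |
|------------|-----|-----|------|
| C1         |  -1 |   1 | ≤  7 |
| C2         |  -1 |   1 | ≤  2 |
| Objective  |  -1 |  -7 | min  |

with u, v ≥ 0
Feasible point: (0, 0) satisfies every constraint, so the LP is feasible.
Direction d = (1, 0): for each constraint row a, a·d ≤ 0 —
  (-1)(1) + (1)(0) = -1 ≤ 0
  (-1)(1) + (1)(0) = -1 ≤ 0
and d ≥ 0, so (0, 0) + t·d stays feasible for every t ≥ 0. Along this ray z = -u - 7v changes by -1 per unit t, so z → −∞.

The LP is unbounded; z can be made arbitrarily small.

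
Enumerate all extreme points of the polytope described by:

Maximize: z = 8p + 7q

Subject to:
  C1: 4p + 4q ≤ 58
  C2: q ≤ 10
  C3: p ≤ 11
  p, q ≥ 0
Each vertex is the intersection of two constraint boundaries that also satisfies all remaining constraints:
  p = 0 and q = 0 → (0, 0)
  p = 11 and q = 0 → (11, 0)
  4p + 4q = 58 and p = 11 → (11, 3.5)
  4p + 4q = 58 and q = 10 → (4.5, 10)
  q = 10 and p = 0 → (0, 10)

Vertices: (0, 0), (11, 0), (11, 3.5), (4.5, 10), (0, 10)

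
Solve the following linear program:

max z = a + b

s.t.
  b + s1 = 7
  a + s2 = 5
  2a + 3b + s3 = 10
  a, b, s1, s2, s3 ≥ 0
Each vertex is the intersection of two constraint boundaries that also satisfies all remaining constraints:
  a = 0 and b = 0 → (0, 0)
  a = 5 and 2a + 3b = 10 → (5, 0)
  2a + 3b = 10 and a = 0 → (0, 3.333)

Evaluating z = a + b at each vertex:
  (0, 0): z = 0
  (5, 0): z = 5
  (0, 3.333): z = 3.333

The maximum is at (5, 0) with z = 5.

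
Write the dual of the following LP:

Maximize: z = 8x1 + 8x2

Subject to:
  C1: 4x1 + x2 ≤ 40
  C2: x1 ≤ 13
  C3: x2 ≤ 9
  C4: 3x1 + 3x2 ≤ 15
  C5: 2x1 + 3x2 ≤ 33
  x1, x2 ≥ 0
Minimize: z = 40y1 + 13y2 + 9y3 + 15y4 + 33y5

Subject to:
  C1: -4y1 - y2 - 3y4 - 2y5 ≤ -8
  C2: -y1 - y3 - 3y4 - 3y5 ≤ -8
  y1, y2, y3, y4, y5 ≥ 0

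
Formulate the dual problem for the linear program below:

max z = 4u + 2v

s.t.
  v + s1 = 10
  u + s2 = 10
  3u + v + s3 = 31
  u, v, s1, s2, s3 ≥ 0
Minimize: z = 10y1 + 10y2 + 31y3

Subject to:
  C1: -y2 - 3y3 ≤ -4
  C2: -y1 - y3 ≤ -2
  y1, y2, y3 ≥ 0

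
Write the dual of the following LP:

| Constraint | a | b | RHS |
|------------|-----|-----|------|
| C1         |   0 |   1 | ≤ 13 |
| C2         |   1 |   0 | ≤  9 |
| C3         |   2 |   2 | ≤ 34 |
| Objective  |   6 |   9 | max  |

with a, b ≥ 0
Minimize: z = 13y1 + 9y2 + 34y3

Subject to:
  C1: -y2 - 2y3 ≤ -6
  C2: -y1 - 2y3 ≤ -9
  y1, y2, y3 ≥ 0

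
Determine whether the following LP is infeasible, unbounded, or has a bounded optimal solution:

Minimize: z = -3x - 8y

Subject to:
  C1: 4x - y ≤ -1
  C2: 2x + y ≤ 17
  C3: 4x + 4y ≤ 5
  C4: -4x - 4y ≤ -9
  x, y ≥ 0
C3 requires 4x + 4y ≤ 5, while C4 (-4x - 4y ≤ -9) is equivalent to 4x + 4y ≥ 9. Together they would need 9 ≤ 4x + 4y ≤ 5, which is impossible since 9 > 5. No point satisfies all constraints.

The feasible region is empty; the LP is infeasible.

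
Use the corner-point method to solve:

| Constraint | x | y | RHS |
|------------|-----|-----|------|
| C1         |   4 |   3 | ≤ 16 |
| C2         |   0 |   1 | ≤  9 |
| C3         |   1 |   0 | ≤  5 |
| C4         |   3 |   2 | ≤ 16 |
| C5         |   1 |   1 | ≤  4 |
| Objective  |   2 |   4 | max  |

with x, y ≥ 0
Each vertex is the intersection of two constraint boundaries that also satisfies all remaining constraints:
  x = 0 and y = 0 → (0, 0)
  4x + 3y = 16 and x + y = 4 → (4, 0)
  x + y = 4 and x = 0 → (0, 4)

Evaluating z = 2x + 4y at each vertex:
  (0, 0): z = 0
  (4, 0): z = 8
  (0, 4): z = 16

The maximum is at (0, 4) with z = 16.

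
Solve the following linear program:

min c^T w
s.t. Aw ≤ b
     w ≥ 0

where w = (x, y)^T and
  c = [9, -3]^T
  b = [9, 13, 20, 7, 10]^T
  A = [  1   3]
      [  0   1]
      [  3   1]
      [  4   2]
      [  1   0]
Each vertex is the intersection of two constraint boundaries that also satisfies all remaining constraints:
  x = 0 and y = 0 → (0, 0)
  4x + 2y = 7 and y = 0 → (1.75, 0)
  x + 3y = 9 and 4x + 2y = 7 → (0.3, 2.9)
  x + 3y = 9 and x = 0 → (0, 3)

Evaluating z = 9x - 3y at each vertex:
  (0, 0): z = 0
  (1.75, 0): z = 15.75
  (0.3, 2.9): z = -6
  (0, 3): z = -9

The minimum is at (0, 3) with z = -9.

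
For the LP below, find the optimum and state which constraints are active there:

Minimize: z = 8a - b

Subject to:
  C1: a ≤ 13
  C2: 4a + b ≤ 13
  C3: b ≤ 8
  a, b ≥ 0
Optimal: a = 0, b = 8
Binding: C3, a ≥ 0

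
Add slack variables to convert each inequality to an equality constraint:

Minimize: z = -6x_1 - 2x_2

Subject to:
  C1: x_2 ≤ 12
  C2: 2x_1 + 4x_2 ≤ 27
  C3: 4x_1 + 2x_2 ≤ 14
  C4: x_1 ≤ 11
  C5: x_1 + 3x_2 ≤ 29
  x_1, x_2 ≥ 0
min z = -6x_1 - 2x_2

s.t.
  x_2 + s1 = 12
  2x_1 + 4x_2 + s2 = 27
  4x_1 + 2x_2 + s3 = 14
  x_1 + s4 = 11
  x_1 + 3x_2 + s5 = 29
  x_1, x_2, s1, s2, s3, s4, s5 ≥ 0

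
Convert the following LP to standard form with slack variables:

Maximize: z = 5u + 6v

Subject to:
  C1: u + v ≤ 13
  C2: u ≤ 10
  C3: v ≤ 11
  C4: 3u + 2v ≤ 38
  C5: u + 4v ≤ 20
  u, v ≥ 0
max z = 5u + 6v

s.t.
  u + v + s1 = 13
  u + s2 = 10
  v + s3 = 11
  3u + 2v + s4 = 38
  u + 4v + s5 = 20
  u, v, s1, s2, s3, s4, s5 ≥ 0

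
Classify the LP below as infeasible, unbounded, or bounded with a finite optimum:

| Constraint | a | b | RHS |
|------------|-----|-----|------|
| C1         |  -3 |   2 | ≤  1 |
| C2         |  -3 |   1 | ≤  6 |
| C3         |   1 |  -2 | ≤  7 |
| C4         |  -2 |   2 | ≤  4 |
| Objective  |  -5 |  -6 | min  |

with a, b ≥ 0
Feasible point: (0, 0) satisfies every constraint, so the LP is feasible.
Direction d = (1, 1): for each constraint row a, a·d ≤ 0 —
  (-3)(1) + (2)(1) = -1 ≤ 0
  (-3)(1) + (1)(1) = -2 ≤ 0
  (1)(1) + (-2)(1) = -1 ≤ 0
  (-2)(1) + (2)(1) = 0 ≤ 0
and d ≥ 0, so (0, 0) + t·d stays feasible for every t ≥ 0. Along this ray z = -5a - 6b changes by -11 per unit t, so z → −∞.

Unbounded: there is a feasible ray along which z → −∞.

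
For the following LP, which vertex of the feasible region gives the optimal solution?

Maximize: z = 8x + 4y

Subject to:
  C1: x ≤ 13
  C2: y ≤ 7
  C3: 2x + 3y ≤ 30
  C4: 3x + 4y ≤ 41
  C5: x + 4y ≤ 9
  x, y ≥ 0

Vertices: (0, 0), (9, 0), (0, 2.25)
(9, 0) with z = 72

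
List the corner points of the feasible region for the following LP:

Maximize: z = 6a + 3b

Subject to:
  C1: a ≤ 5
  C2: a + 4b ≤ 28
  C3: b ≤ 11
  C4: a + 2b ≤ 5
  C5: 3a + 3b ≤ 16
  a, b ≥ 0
Each vertex is the intersection of two constraint boundaries that also satisfies all remaining constraints:
  a = 0 and b = 0 → (0, 0)
  a = 5 and a + 2b = 5 → (5, 0)
  a + 2b = 5 and a = 0 → (0, 2.5)

Vertices: (0, 0), (5, 0), (0, 2.5)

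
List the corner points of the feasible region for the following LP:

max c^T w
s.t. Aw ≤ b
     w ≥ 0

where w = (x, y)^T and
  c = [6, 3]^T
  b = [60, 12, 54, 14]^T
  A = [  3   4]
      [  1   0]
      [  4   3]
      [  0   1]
Each vertex is the intersection of two constraint boundaries that also satisfies all remaining constraints:
  x = 0 and y = 0 → (0, 0)
  x = 12 and y = 0 → (12, 0)
  x = 12 and 4x + 3y = 54 → (12, 2)
  3x + 4y = 60 and 4x + 3y = 54 → (5.143, 11.14)
  3x + 4y = 60 and y = 14 → (1.333, 14)
  y = 14 and x = 0 → (0, 14)

Vertices: (0, 0), (12, 0), (12, 2), (5.143, 11.14), (1.333, 14), (0, 14)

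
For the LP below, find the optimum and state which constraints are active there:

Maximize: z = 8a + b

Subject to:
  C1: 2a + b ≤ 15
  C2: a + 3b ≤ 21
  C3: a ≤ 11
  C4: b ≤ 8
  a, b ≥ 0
Optimal: a = 7.5, b = 0
Slack at optimum:
  C1: slack = 0 (binding)
  C2: slack = 13.5
  C3: slack = 3.5
  C4: slack = 8
  a ≥ 0: a = 7.5
  b ≥ 0: b = 0 (binding)
Binding constraints: C1, b ≥ 0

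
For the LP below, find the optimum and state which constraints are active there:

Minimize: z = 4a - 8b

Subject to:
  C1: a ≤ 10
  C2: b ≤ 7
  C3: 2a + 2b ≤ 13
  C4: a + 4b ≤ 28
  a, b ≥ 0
Optimal: a = 0, b = 6.5
Slack at optimum:
  C1: slack = 10
  C2: slack = 0.5
  C3: slack = 0 (binding)
  C4: slack = 2
  a ≥ 0: a = 0 (binding)
  b ≥ 0: b = 6.5
Binding constraints: C3, a ≥ 0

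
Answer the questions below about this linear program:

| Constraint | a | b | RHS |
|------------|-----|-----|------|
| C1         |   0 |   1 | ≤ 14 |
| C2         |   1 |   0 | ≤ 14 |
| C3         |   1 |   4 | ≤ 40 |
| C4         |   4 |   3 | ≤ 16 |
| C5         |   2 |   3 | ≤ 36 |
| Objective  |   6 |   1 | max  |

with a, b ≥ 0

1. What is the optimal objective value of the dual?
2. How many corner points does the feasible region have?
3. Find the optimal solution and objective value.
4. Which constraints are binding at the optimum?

1. 24 (by strong duality, equal to the primal optimum)
2. 3
3. a = 4, b = 0, z = 24
4. C4, b ≥ 0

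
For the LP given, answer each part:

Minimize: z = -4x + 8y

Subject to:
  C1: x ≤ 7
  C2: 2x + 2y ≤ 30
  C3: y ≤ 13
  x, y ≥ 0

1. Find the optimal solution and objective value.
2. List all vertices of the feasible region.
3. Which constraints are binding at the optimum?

1. x = 7, y = 0, z = -28
2. (0, 0), (7, 0), (7, 8), (2, 13), (0, 13)
3. C1, y ≥ 0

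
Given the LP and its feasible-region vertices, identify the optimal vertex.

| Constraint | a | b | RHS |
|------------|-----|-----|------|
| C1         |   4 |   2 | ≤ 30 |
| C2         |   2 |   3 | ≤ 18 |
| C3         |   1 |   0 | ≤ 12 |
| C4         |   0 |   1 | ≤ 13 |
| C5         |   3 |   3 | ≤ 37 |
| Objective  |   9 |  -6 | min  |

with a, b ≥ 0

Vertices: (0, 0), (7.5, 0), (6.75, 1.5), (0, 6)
(0, 6) with z = -36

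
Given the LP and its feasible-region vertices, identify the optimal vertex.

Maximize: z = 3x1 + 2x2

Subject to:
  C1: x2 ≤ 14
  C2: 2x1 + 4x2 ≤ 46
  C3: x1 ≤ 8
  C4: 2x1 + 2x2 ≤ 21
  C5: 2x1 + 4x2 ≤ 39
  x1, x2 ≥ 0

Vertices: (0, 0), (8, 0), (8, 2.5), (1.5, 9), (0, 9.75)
Evaluating z = 3x1 + 2x2 at each vertex:
  (0, 0): z = 0
  (8, 0): z = 24
  (8, 2.5): z = 29
  (1.5, 9): z = 22.5
  (0, 9.75): z = 19.5

The largest value is z = 29, attained at (8, 2.5).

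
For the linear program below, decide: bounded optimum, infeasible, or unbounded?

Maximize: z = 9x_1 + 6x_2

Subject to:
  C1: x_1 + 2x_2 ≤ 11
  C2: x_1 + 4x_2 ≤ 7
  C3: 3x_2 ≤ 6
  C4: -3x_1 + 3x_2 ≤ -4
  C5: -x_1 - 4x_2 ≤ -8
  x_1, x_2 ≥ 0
C2 requires x_1 + 4x_2 ≤ 7, while C5 (-x_1 - 4x_2 ≤ -8) is equivalent to x_1 + 4x_2 ≥ 8. Together they would need 8 ≤ x_1 + 4x_2 ≤ 7, which is impossible since 8 > 7. No point satisfies all constraints.

Infeasible — the constraint set is empty.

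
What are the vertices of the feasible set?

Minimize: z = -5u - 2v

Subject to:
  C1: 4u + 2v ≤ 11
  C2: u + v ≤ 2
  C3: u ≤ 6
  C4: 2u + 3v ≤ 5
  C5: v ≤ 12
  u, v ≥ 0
Each vertex is the intersection of two constraint boundaries that also satisfies all remaining constraints:
  u = 0 and v = 0 → (0, 0)
  u + v = 2 and v = 0 → (2, 0)
  u + v = 2 and 2u + 3v = 5 → (1, 1)
  2u + 3v = 5 and u = 0 → (0, 1.667)

Vertices: (0, 0), (2, 0), (1, 1), (0, 1.667)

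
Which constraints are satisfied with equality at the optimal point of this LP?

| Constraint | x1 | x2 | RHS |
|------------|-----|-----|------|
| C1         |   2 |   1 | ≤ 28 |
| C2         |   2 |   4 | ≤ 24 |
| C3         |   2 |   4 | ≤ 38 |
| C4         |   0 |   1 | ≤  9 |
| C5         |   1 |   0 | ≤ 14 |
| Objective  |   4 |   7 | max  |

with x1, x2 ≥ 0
Optimal: x1 = 12, x2 = 0
Binding: C2, x2 ≥ 0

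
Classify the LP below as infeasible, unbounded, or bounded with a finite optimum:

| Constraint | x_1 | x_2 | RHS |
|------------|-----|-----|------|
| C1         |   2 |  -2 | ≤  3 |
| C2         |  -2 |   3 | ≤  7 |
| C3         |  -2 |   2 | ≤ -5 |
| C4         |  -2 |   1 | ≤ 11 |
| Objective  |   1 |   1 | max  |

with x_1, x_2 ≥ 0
C1 requires 2x_1 - 2x_2 ≤ 3, while C3 (-2x_1 + 2x_2 ≤ -5) is equivalent to 2x_1 - 2x_2 ≥ 5. Together they would need 5 ≤ 2x_1 - 2x_2 ≤ 3, which is impossible since 5 > 3. No point satisfies all constraints.

Infeasible — the constraint set is empty.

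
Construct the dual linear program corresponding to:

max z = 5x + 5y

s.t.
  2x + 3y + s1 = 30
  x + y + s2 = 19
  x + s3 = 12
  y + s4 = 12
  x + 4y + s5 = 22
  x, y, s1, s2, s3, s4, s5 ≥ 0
Minimize: z = 30y1 + 19y2 + 12y3 + 12y4 + 22y5

Subject to:
  C1: -2y1 - y2 - y3 - y5 ≤ -5
  C2: -3y1 - y2 - y4 - 4y5 ≤ -5
  y1, y2, y3, y4, y5 ≥ 0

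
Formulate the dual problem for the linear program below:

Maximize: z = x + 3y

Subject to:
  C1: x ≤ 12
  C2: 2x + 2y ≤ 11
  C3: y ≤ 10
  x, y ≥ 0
Minimize: z = 12y1 + 11y2 + 10y3

Subject to:
  C1: -y1 - 2y2 ≤ -1
  C2: -2y2 - y3 ≤ -3
  y1, y2, y3 ≥ 0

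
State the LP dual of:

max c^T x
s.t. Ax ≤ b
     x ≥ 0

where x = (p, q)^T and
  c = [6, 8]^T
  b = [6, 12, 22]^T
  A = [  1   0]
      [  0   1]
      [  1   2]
Minimize: z = 6y1 + 12y2 + 22y3

Subject to:
  C1: -y1 - y3 ≤ -6
  C2: -y2 - 2y3 ≤ -8
  y1, y2, y3 ≥ 0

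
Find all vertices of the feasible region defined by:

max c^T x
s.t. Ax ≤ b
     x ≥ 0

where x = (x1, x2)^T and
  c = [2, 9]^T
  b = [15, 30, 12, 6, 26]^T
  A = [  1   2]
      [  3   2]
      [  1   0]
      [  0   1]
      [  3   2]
Each vertex is the intersection of two constraint boundaries that also satisfies all remaining constraints:
  x1 = 0 and x2 = 0 → (0, 0)
  3x1 + 2x2 = 26 and x2 = 0 → (8.667, 0)
  x1 + 2x2 = 15 and 3x1 + 2x2 = 26 → (5.5, 4.75)
  x1 + 2x2 = 15 and x2 = 6 → (3, 6)
  x2 = 6 and x1 = 0 → (0, 6)

Vertices: (0, 0), (8.667, 0), (5.5, 4.75), (3, 6), (0, 6)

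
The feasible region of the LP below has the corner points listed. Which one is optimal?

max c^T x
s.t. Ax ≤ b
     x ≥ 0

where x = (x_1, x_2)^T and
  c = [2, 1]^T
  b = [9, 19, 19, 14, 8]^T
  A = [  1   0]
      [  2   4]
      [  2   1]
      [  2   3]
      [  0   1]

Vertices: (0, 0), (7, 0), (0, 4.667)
Evaluating z = 2x_1 + x_2 at each vertex:
  (0, 0): z = 0
  (7, 0): z = 14
  (0, 4.667): z = 4.667

The largest value is z = 14, attained at (7, 0).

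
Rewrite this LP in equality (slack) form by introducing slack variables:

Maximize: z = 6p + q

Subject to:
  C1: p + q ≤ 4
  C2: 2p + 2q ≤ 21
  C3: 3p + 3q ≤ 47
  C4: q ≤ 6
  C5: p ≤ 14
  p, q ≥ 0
max z = 6p + q

s.t.
  p + q + s1 = 4
  2p + 2q + s2 = 21
  3p + 3q + s3 = 47
  q + s4 = 6
  p + s5 = 14
  p, q, s1, s2, s3, s4, s5 ≥ 0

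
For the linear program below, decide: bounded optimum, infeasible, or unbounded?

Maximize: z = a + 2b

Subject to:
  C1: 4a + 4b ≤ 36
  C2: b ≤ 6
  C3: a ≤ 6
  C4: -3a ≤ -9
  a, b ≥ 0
The point (3, 6) satisfies every constraint, so the LP is feasible; the constraints give a ≤ 6 and b ≤ 6, which with a, b ≥ 0 keep the feasible region inside a bounded box. A feasible, bounded LP attains a finite optimum at a vertex.

Feasible with finite optimum z* = 15 at (3, 6).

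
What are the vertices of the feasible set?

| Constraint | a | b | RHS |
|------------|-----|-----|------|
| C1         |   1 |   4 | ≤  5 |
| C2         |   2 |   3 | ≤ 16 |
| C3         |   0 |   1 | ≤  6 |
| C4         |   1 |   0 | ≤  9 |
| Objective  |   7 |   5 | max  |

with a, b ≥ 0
Each vertex is the intersection of two constraint boundaries that also satisfies all remaining constraints:
  a = 0 and b = 0 → (0, 0)
  a + 4b = 5 and b = 0 → (5, 0)
  a + 4b = 5 and a = 0 → (0, 1.25)

Vertices: (0, 0), (5, 0), (0, 1.25)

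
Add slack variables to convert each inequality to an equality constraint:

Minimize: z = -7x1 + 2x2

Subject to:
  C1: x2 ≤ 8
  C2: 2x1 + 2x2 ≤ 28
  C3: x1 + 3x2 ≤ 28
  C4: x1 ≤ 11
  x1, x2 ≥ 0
min z = -7x1 + 2x2

s.t.
  x2 + s1 = 8
  2x1 + 2x2 + s2 = 28
  x1 + 3x2 + s3 = 28
  x1 + s4 = 11
  x1, x2, s1, s2, s3, s4 ≥ 0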